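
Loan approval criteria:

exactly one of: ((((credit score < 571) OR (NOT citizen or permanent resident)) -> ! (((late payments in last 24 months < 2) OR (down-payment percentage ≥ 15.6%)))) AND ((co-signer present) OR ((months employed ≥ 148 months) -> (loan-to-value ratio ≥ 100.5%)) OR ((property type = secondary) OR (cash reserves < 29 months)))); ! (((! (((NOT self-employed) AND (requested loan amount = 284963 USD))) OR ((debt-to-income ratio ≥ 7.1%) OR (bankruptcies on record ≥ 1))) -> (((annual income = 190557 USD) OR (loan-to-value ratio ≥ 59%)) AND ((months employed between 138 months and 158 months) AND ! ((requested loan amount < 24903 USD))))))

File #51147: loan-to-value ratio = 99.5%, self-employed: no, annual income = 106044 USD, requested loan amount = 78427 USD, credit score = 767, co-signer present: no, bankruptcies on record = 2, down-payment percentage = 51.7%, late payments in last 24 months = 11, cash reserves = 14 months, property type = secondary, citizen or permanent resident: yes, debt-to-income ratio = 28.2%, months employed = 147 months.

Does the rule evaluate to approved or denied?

Approved

Atomic conditions:
  credit score < 571: 767 < 571 is false
  NOT citizen or permanent resident: yes → false
  late payments in last 24 months < 2: 11 < 2 is false
  down-payment percentage ≥ 15.6%: 51.7 ≥ 15.6 is true
  co-signer present: no → false
  months employed ≥ 148 months: 147 ≥ 148 is false
  loan-to-value ratio ≥ 100.5%: 99.5 ≥ 100.5 is false
  property type = secondary: secondary == secondary is true
  cash reserves < 29 months: 14 < 29 is true
  NOT self-employed: no → true
  requested loan amount = 284963 USD: 78427 == 284963 is false
  debt-to-income ratio ≥ 7.1%: 28.2 ≥ 7.1 is true
  bankruptcies on record ≥ 1: 2 ≥ 1 is true
  annual income = 190557 USD: 106044 == 190557 is false
  loan-to-value ratio ≥ 59%: 99.5 ≥ 59 is true
  months employed between 138 months and 158 months: 147 in [138, 158] is true
  requested loan amount < 24903 USD: 78427 < 24903 is false
Combine:
[1.1.1] false OR false = false
[1.1.2.1] false OR true = true
[1.1.2] NOT true = false
[1.1] false → false (antecedent false ⇒ implication holds) = true
[1.2.2] false → false (antecedent false ⇒ implication holds) = true
[1.2.3] true OR true = true
[1.2] false OR true OR true = true
[1] true AND true = true
[2.1.1.1.1] true AND false = false
[2.1.1.1] NOT false = true
[2.1.1.2] true OR true = true
[2.1.1] true OR true = true
[2.1.2.1] false OR true = true
[2.1.2.2.2] NOT false = true
[2.1.2.2] true AND true = true
[2.1.2] true AND true = true
[2.1] true → true = true
[2] NOT true = false
[root] exactly-one(true, false) = true
Overall: true → approved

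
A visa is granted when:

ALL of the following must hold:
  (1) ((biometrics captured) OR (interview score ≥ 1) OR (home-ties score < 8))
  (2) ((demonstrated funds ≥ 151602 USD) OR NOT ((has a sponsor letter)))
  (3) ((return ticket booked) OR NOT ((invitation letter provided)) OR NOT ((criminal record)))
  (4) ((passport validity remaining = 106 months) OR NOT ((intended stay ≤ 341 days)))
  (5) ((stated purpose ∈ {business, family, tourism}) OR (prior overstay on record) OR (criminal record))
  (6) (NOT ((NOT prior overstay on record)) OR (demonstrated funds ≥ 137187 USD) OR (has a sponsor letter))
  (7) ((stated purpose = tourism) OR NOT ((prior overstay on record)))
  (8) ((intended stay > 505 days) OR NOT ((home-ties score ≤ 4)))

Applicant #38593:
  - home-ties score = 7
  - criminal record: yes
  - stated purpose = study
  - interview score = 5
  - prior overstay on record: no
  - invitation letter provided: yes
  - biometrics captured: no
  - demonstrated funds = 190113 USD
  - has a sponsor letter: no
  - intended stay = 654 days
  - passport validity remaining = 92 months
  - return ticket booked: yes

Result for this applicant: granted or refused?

Atomic conditions:
  biometrics captured: no → false
  interview score ≥ 1: 5 ≥ 1 is true
  home-ties score < 8: 7 < 8 is true
  demonstrated funds ≥ 151602 USD: 190113 ≥ 151602 is true
  has a sponsor letter: no → false
  return ticket booked: yes → true
  invitation letter provided: yes → true
  criminal record: yes → true
  passport validity remaining = 106 months: 92 == 106 is false
  intended stay ≤ 341 days: 654 ≤ 341 is false
  stated purpose ∈ {business, family, tourism}: study is not in the set → false
  prior overstay on record: no → false
  NOT prior overstay on record: no → true
  demonstrated funds ≥ 137187 USD: 190113 ≥ 137187 is true
  stated purpose = tourism: study == tourism is false
  intended stay > 505 days: 654 > 505 is true
  home-ties score ≤ 4: 7 ≤ 4 is false
Combine:
[1] false OR true OR true = true
[2.2] NOT false = true
[2] true OR true = true
[3.2] NOT true = false
[3.3] NOT true = false
[3] true OR false OR false = true
[4.2] NOT false = true
[4] false OR true = true
[5] false OR false OR true = true
[6.1] NOT true = false
[6] false OR true OR false = true
[7.2] NOT false = true
[7] false OR true = true
[8.2] NOT false = true
[8] true OR true = true
[root] true AND true AND true AND true AND true AND true AND true AND true = true
Overall: true → granted

Granted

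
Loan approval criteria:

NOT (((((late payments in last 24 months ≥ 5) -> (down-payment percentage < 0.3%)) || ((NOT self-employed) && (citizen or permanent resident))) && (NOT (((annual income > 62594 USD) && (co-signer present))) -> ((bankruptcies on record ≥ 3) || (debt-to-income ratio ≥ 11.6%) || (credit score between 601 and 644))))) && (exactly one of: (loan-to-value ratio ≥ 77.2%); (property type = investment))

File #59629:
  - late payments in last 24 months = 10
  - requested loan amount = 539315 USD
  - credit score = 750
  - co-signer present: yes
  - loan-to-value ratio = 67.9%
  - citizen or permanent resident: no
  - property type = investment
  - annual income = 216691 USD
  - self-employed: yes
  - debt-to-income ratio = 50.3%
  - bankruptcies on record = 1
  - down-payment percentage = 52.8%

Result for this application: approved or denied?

Atomic conditions:
  late payments in last 24 months ≥ 5: 10 ≥ 5 is true
  down-payment percentage < 0.3%: 52.8 < 0.3 is false
  NOT self-employed: yes → false
  citizen or permanent resident: no → false
  annual income > 62594 USD: 216691 > 62594 is true
  co-signer present: yes → true
  bankruptcies on record ≥ 3: 1 ≥ 3 is false
  debt-to-income ratio ≥ 11.6%: 50.3 ≥ 11.6 is true
  credit score between 601 and 644: 750 in [601, 644] is false
  loan-to-value ratio ≥ 77.2%: 67.9 ≥ 77.2 is false
  property type = investment: investment == investment is true
Combine:
[1.1.1.1] true → false = false
[1.1.1.2] false AND false = false
[1.1.1] false OR false = false
[1.1.2.1.1] true AND true = true
[1.1.2.1] NOT true = false
[1.1.2.2] false OR true OR false = true
[1.1.2] false → true (antecedent false ⇒ implication holds) = true
[1.1] false AND true = false
[1] NOT false = true
[2] exactly-one(false, true) = true
[root] true AND true = true
Overall: true → approved

Approved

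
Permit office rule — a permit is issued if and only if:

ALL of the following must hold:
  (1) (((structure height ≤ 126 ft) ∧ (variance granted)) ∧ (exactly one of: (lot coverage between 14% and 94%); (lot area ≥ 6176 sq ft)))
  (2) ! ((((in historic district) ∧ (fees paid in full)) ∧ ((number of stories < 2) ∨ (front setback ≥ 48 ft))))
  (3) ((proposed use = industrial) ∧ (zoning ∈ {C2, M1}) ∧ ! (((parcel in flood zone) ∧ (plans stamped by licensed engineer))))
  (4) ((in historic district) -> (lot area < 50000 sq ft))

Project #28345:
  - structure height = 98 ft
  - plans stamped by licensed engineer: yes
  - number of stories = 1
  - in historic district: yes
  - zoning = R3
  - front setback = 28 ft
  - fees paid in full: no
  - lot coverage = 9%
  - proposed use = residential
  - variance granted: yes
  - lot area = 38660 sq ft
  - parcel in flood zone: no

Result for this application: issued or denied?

Denied

Atomic conditions:
  structure height ≤ 126 ft: 98 ≤ 126 is true
  variance granted: yes → true
  lot coverage between 14% and 94%: 9 in [14, 94] is false
  lot area ≥ 6176 sq ft: 38660 ≥ 6176 is true
  in historic district: yes → true
  fees paid in full: no → false
  number of stories < 2: 1 < 2 is true
  front setback ≥ 48 ft: 28 ≥ 48 is false
  proposed use = industrial: residential == industrial is false
  zoning ∈ {C2, M1}: R3 is not in the set → false
  parcel in flood zone: no → false
  plans stamped by licensed engineer: yes → true
  lot area < 50000 sq ft: 38660 < 50000 is true
Combine:
[1.1] true AND true = true
[1.2] exactly-one(false, true) = true
[1] true AND true = true
[2.1.1] true AND false = false
[2.1.2] true OR false = true
[2.1] false AND true = false
[2] NOT false = true
[3.3.1] false AND true = false
[3.3] NOT false = true
[3] false AND false AND true = false
[4] true → true = true
[root] true AND true AND false AND true = false
Overall: false → denied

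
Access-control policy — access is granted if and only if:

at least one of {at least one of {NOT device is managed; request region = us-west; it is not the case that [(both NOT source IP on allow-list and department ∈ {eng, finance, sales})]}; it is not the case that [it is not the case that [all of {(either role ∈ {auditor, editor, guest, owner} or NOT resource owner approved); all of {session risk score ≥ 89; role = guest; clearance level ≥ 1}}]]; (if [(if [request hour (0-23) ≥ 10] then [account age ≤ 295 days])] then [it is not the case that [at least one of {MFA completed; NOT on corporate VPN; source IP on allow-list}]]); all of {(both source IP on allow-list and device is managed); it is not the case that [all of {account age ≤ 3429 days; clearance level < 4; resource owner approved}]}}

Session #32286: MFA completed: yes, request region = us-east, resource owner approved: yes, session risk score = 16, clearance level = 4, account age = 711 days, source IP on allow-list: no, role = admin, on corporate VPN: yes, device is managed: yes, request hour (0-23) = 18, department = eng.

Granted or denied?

Granted

Atomic conditions:
  NOT device is managed: yes → false
  request region = us-west: us-east == us-west is false
  NOT source IP on allow-list: no → true
  department ∈ {eng, finance, sales}: eng is in the set → true
  role ∈ {auditor, editor, guest, owner}: admin is not in the set → false
  NOT resource owner approved: yes → false
  session risk score ≥ 89: 16 ≥ 89 is false
  role = guest: admin == guest is false
  clearance level ≥ 1: 4 ≥ 1 is true
  request hour (0-23) ≥ 10: 18 ≥ 10 is true
  account age ≤ 295 days: 711 ≤ 295 is false
  MFA completed: yes → true
  NOT on corporate VPN: yes → false
  source IP on allow-list: no → false
  device is managed: yes → true
  account age ≤ 3429 days: 711 ≤ 3429 is true
  clearance level < 4: 4 < 4 is false
  resource owner approved: yes → true
Combine:
[1.3.1] true AND true = true
[1.3] NOT true = false
[1] false OR false OR false = false
[2.1.1.1] false OR false = false
[2.1.1.2] false AND false AND true = false
[2.1.1] false AND false = false
[2.1] NOT false = true
[2] NOT true = false
[3.1] true → false = false
[3.2.1] true OR false OR false = true
[3.2] NOT true = false
[3] false → false (antecedent false ⇒ implication holds) = true
[4.1] false AND true = false
[4.2.1] true AND false AND true = false
[4.2] NOT false = true
[4] false AND true = false
[root] false OR false OR true OR false = true
Overall: true → granted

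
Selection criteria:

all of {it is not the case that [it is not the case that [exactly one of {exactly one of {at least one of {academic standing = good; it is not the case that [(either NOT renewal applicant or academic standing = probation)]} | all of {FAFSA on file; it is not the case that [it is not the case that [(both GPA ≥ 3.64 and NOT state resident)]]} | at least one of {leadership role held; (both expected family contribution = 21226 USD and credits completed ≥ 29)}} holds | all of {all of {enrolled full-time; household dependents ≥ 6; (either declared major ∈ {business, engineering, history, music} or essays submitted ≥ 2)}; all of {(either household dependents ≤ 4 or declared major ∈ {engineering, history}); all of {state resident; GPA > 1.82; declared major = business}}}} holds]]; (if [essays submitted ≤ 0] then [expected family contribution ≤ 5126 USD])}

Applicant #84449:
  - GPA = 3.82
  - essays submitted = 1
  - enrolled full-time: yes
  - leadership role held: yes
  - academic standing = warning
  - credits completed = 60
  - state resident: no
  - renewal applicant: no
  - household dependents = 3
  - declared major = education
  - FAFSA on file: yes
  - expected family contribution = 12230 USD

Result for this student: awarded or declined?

Atomic conditions:
  academic standing = good: warning == good is false
  NOT renewal applicant: no → true
  academic standing = probation: warning == probation is false
  FAFSA on file: yes → true
  GPA ≥ 3.64: 3.82 ≥ 3.64 is true
  NOT state resident: no → true
  leadership role held: yes → true
  expected family contribution = 21226 USD: 12230 == 21226 is false
  credits completed ≥ 29: 60 ≥ 29 is true
  enrolled full-time: yes → true
  household dependents ≥ 6: 3 ≥ 6 is false
  declared major ∈ {business, engineering, history, music}: education is not in the set → false
  essays submitted ≥ 2: 1 ≥ 2 is false
  household dependents ≤ 4: 3 ≤ 4 is true
  declared major ∈ {engineering, history}: education is not in the set → false
  state resident: no → false
  GPA > 1.82: 3.82 > 1.82 is true
  declared major = business: education == business is false
  essays submitted ≤ 0: 1 ≤ 0 is false
  expected family contribution ≤ 5126 USD: 12230 ≤ 5126 is false
Combine:
[1.1.1.1.1.2.1] true OR false = true
[1.1.1.1.1.2] NOT true = false
[1.1.1.1.1] false OR false = false
[1.1.1.1.2.2.1.1] true AND true = true
[1.1.1.1.2.2.1] NOT true = false
[1.1.1.1.2.2] NOT false = true
[1.1.1.1.2] true AND true = true
[1.1.1.1.3.2] false AND true = false
[1.1.1.1.3] true OR false = true
[1.1.1.1] exactly-one(false, true, true) = false
[1.1.1.2.1.3] false OR false = false
[1.1.1.2.1] true AND false AND false = false
[1.1.1.2.2.1] true OR false = true
[1.1.1.2.2.2] false AND true AND false = false
[1.1.1.2.2] true AND false = false
[1.1.1.2] false AND false = false
[1.1.1] exactly-one(false, false) = false
[1.1] NOT false = true
[1] NOT true = false
[2] false → false (antecedent false ⇒ implication holds) = true
[root] false AND true = false
Overall: false → declined

Declined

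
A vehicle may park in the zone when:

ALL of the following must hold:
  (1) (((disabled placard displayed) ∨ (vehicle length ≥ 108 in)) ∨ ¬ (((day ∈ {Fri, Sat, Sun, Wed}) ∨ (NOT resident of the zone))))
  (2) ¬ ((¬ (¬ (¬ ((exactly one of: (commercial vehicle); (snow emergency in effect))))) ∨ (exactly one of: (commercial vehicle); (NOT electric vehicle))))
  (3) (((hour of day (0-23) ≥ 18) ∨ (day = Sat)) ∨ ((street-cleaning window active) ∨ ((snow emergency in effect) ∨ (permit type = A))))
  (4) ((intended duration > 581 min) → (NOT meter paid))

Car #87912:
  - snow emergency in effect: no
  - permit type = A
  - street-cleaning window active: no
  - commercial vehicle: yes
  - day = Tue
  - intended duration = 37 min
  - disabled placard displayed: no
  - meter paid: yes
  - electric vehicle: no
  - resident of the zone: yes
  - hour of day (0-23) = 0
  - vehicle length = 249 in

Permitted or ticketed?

Atomic conditions:
  disabled placard displayed: no → false
  vehicle length ≥ 108 in: 249 ≥ 108 is true
  day ∈ {Fri, Sat, Sun, Wed}: Tue is not in the set → false
  NOT resident of the zone: yes → false
  commercial vehicle: yes → true
  snow emergency in effect: no → false
  NOT electric vehicle: no → true
  hour of day (0-23) ≥ 18: 0 ≥ 18 is false
  day = Sat: Tue == Sat is false
  street-cleaning window active: no → false
  permit type = A: A == A is true
  intended duration > 581 min: 37 > 581 is false
  NOT meter paid: yes → false
Combine:
[1.1] false OR true = true
[1.2.1] false OR false = false
[1.2] NOT false = true
[1] true OR true = true
[2.1.1.1.1.1] exactly-one(true, false) = true
[2.1.1.1.1] NOT true = false
[2.1.1.1] NOT false = true
[2.1.1] NOT true = false
[2.1.2] exactly-one(true, true) = false
[2.1] false OR false = false
[2] NOT false = true
[3.1] false OR false = false
[3.2.2] false OR true = true
[3.2] false OR true = true
[3] false OR true = true
[4] false → false (antecedent false ⇒ implication holds) = true
[root] true AND true AND true AND true = true
Overall: true → permitted

Permitted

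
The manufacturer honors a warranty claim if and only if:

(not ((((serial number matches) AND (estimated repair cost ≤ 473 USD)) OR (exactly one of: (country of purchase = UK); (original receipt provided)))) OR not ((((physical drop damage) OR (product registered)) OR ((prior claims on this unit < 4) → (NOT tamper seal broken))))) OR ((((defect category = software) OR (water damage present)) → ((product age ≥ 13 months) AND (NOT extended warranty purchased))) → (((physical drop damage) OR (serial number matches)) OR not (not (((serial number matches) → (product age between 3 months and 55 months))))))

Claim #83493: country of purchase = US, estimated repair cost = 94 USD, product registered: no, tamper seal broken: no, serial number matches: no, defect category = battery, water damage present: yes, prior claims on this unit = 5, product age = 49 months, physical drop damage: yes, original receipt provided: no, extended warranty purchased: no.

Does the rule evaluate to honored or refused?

Atomic conditions:
  serial number matches: no → false
  estimated repair cost ≤ 473 USD: 94 ≤ 473 is true
  country of purchase = UK: US == UK is false
  original receipt provided: no → false
  physical drop damage: yes → true
  product registered: no → false
  prior claims on this unit < 4: 5 < 4 is false
  NOT tamper seal broken: no → true
  defect category = software: battery == software is false
  water damage present: yes → true
  product age ≥ 13 months: 49 ≥ 13 is true
  NOT extended warranty purchased: no → true
  product age between 3 months and 55 months: 49 in [3, 55] is true
Combine:
[1.1.1.1] false AND true = false
[1.1.1.2] exactly-one(false, false) = false
[1.1.1] false OR false = false
[1.1] NOT false = true
[1.2.1.1] true OR false = true
[1.2.1.2] false → true (antecedent false ⇒ implication holds) = true
[1.2.1] true OR true = true
[1.2] NOT true = false
[1] true OR false = true
[2.1.1] false OR true = true
[2.1.2] true AND true = true
[2.1] true → true = true
[2.2.1] true OR false = true
[2.2.2.1.1] false → true (antecedent false ⇒ implication holds) = true
[2.2.2.1] NOT true = false
[2.2.2] NOT false = true
[2.2] true OR true = true
[2] true → true = true
[root] true OR true = true
Overall: true → honored

Honored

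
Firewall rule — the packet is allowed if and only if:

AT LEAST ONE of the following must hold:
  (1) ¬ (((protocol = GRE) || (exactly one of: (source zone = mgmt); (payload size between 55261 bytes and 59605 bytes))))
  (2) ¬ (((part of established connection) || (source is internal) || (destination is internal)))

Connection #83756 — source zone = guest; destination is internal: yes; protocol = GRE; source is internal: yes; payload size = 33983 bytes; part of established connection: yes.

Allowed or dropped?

Dropped

Atomic conditions:
  protocol = GRE: GRE == GRE is true
  source zone = mgmt: guest == mgmt is false
  payload size between 55261 bytes and 59605 bytes: 33983 in [55261, 59605] is false
  part of established connection: yes → true
  source is internal: yes → true
  destination is internal: yes → true
Combine:
[1.1.2] exactly-one(false, false) = false
[1.1] true OR false = true
[1] NOT true = false
[2.1] true OR true OR true = true
[2] NOT true = false
[root] false OR false = false
Overall: false → dropped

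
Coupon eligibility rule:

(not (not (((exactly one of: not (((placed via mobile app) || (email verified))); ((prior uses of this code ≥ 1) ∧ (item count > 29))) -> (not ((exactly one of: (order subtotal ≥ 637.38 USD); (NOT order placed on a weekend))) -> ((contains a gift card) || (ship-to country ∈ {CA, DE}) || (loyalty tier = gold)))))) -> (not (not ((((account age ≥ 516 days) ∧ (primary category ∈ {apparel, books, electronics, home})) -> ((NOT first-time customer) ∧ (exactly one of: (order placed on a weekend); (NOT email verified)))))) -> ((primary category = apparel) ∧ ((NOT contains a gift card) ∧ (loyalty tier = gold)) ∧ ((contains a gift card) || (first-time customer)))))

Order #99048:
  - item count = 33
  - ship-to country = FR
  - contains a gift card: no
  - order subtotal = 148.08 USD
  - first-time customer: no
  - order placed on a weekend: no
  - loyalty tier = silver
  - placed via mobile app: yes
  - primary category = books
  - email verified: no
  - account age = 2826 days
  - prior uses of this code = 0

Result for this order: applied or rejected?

Atomic conditions:
  placed via mobile app: yes → true
  email verified: no → false
  prior uses of this code ≥ 1: 0 ≥ 1 is false
  item count > 29: 33 > 29 is true
  order subtotal ≥ 637.38 USD: 148.08 ≥ 637.38 is false
  NOT order placed on a weekend: no → true
  contains a gift card: no → false
  ship-to country ∈ {CA, DE}: FR is not in the set → false
  loyalty tier = gold: silver == gold is false
  account age ≥ 516 days: 2826 ≥ 516 is true
  primary category ∈ {apparel, books, electronics, home}: books is in the set → true
  NOT first-time customer: no → true
  order placed on a weekend: no → false
  NOT email verified: no → true
  primary category = apparel: books == apparel is false
  NOT contains a gift card: no → true
  first-time customer: no → false
Combine:
[1.1.1.1.1.1] true OR false = true
[1.1.1.1.1] NOT true = false
[1.1.1.1.2] false AND true = false
[1.1.1.1] exactly-one(false, false) = false
[1.1.1.2.1.1] exactly-one(false, true) = true
[1.1.1.2.1] NOT true = false
[1.1.1.2.2] false OR false OR false = false
[1.1.1.2] false → false (antecedent false ⇒ implication holds) = true
[1.1.1] false → true (antecedent false ⇒ implication holds) = true
[1.1] NOT true = false
[1] NOT false = true
[2.1.1.1.1] true AND true = true
[2.1.1.1.2.2] exactly-one(false, true) = true
[2.1.1.1.2] true AND true = true
[2.1.1.1] true → true = true
[2.1.1] NOT true = false
[2.1] NOT false = true
[2.2.2] true AND false = false
[2.2.3] false OR false = false
[2.2] false AND false AND false = false
[2] true → false = false
[root] true → false = false
Overall: false → rejected

Rejected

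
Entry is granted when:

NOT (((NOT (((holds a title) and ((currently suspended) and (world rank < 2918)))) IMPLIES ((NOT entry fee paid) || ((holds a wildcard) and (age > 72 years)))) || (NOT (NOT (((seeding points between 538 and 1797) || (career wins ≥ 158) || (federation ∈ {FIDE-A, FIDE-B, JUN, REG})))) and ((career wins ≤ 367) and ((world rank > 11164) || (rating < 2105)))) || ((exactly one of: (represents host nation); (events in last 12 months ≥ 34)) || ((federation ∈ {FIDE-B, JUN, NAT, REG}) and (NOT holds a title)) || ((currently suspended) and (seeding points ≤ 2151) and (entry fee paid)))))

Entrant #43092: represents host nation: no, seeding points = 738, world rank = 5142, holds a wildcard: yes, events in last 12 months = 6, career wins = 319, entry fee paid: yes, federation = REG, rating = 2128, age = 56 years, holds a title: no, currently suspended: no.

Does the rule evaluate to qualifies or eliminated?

Atomic conditions:
  holds a title: no → false
  currently suspended: no → false
  world rank < 2918: 5142 < 2918 is false
  NOT entry fee paid: yes → false
  holds a wildcard: yes → true
  age > 72 years: 56 > 72 is false
  seeding points between 538 and 1797: 738 in [538, 1797] is true
  career wins ≥ 158: 319 ≥ 158 is true
  federation ∈ {FIDE-A, FIDE-B, JUN, REG}: REG is in the set → true
  career wins ≤ 367: 319 ≤ 367 is true
  world rank > 11164: 5142 > 11164 is false
  rating < 2105: 2128 < 2105 is false
  represents host nation: no → false
  events in last 12 months ≥ 34: 6 ≥ 34 is false
  federation ∈ {FIDE-B, JUN, NAT, REG}: REG is in the set → true
  NOT holds a title: no → true
  seeding points ≤ 2151: 738 ≤ 2151 is true
  entry fee paid: yes → true
Combine:
[1.1.1.1.2] false AND false = false
[1.1.1.1] false AND false = false
[1.1.1] NOT false = true
[1.1.2.2] true AND false = false
[1.1.2] false OR false = false
[1.1] true → false = false
[1.2.1.1.1] true OR true OR true = true
[1.2.1.1] NOT true = false
[1.2.1] NOT false = true
[1.2.2.2] false OR false = false
[1.2.2] true AND false = false
[1.2] true AND false = false
[1.3.1] exactly-one(false, false) = false
[1.3.2] true AND true = true
[1.3.3] false AND true AND true = false
[1.3] false OR true OR false = true
[1] false OR false OR true = true
[root] NOT true = false
Overall: false → eliminated

Eliminated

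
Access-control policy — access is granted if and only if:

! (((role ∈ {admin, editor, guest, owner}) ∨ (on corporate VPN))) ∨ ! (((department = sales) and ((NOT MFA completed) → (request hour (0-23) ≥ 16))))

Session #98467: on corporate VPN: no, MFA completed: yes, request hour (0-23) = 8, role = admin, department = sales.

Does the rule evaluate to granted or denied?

Denied

Atomic conditions:
  role ∈ {admin, editor, guest, owner}: admin is in the set → true
  on corporate VPN: no → false
  department = sales: sales == sales is true
  NOT MFA completed: yes → false
  request hour (0-23) ≥ 16: 8 ≥ 16 is false
Combine:
[1.1] true OR false = true
[1] NOT true = false
[2.1.2] false → false (antecedent false ⇒ implication holds) = true
[2.1] true AND true = true
[2] NOT true = false
[root] false OR false = false
Overall: false → denied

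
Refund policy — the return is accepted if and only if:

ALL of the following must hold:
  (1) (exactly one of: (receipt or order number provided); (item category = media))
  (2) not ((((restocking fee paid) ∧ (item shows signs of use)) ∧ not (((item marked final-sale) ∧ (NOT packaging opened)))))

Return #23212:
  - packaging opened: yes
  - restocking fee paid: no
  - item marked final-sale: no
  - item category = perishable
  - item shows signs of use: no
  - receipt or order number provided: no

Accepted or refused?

Atomic conditions:
  receipt or order number provided: no → false
  item category = media: perishable == media is false
  restocking fee paid: no → false
  item shows signs of use: no → false
  item marked final-sale: no → false
  NOT packaging opened: yes → false
Combine:
[1] exactly-one(false, false) = false
[2.1.1] false AND false = false
[2.1.2.1] false AND false = false
[2.1.2] NOT false = true
[2.1] false AND true = false
[2] NOT false = true
[root] false AND true = false
Overall: false → refused

Refused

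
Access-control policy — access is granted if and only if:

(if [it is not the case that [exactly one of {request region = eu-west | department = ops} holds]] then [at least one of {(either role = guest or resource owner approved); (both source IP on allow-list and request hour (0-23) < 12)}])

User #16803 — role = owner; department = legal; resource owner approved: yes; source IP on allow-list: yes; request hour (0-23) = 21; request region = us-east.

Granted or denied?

Atomic conditions:
  request region = eu-west: us-east == eu-west is false
  department = ops: legal == ops is false
  role = guest: owner == guest is false
  resource owner approved: yes → true
  source IP on allow-list: yes → true
  request hour (0-23) < 12: 21 < 12 is false
Combine:
[1.1] exactly-one(false, false) = false
[1] NOT false = true
[2.1] false OR true = true
[2.2] true AND false = false
[2] true OR false = true
[root] true → true = true
Overall: true → granted

Granted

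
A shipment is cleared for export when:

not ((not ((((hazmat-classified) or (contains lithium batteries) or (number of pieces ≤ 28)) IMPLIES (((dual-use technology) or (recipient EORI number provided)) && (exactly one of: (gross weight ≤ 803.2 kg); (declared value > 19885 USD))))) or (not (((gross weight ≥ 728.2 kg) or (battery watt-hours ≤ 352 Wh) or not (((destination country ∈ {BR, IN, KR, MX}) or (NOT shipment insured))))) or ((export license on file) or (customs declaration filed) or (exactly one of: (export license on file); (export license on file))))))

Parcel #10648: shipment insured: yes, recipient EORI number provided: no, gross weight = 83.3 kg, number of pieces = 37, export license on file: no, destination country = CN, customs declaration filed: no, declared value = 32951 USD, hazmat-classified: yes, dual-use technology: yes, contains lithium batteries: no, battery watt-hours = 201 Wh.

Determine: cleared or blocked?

Atomic conditions:
  hazmat-classified: yes → true
  contains lithium batteries: no → false
  number of pieces ≤ 28: 37 ≤ 28 is false
  dual-use technology: yes → true
  recipient EORI number provided: no → false
  gross weight ≤ 803.2 kg: 83.3 ≤ 803.2 is true
  declared value > 19885 USD: 32951 > 19885 is true
  gross weight ≥ 728.2 kg: 83.3 ≥ 728.2 is false
  battery watt-hours ≤ 352 Wh: 201 ≤ 352 is true
  destination country ∈ {BR, IN, KR, MX}: CN is not in the set → false
  NOT shipment insured: yes → false
  export license on file: no → false
  customs declaration filed: no → false
Combine:
[1.1.1.1] true OR false OR false = true
[1.1.1.2.1] true OR false = true
[1.1.1.2.2] exactly-one(true, true) = false
[1.1.1.2] true AND false = false
[1.1.1] true → false = false
[1.1] NOT false = true
[1.2.1.1.3.1] false OR false = false
[1.2.1.1.3] NOT false = true
[1.2.1.1] false OR true OR true = true
[1.2.1] NOT true = false
[1.2.2.3] exactly-one(false, false) = false
[1.2.2] false OR false OR false = false
[1.2] false OR false = false
[1] true OR false = true
[root] NOT true = false
Overall: false → blocked

Blocked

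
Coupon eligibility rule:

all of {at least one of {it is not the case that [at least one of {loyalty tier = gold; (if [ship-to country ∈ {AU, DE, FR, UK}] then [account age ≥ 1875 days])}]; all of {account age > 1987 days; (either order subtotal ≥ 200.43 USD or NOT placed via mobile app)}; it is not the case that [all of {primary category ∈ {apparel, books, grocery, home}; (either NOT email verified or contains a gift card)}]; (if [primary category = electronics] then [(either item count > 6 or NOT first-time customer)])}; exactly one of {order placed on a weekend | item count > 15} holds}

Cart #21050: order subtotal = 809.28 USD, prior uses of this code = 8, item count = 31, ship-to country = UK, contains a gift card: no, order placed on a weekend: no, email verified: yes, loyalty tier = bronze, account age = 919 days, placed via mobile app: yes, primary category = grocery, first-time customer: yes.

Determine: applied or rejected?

Atomic conditions:
  loyalty tier = gold: bronze == gold is false
  ship-to country ∈ {AU, DE, FR, UK}: UK is in the set → true
  account age ≥ 1875 days: 919 ≥ 1875 is false
  account age > 1987 days: 919 > 1987 is false
  order subtotal ≥ 200.43 USD: 809.28 ≥ 200.43 is true
  NOT placed via mobile app: yes → false
  primary category ∈ {apparel, books, grocery, home}: grocery is in the set → true
  NOT email verified: yes → false
  contains a gift card: no → false
  primary category = electronics: grocery == electronics is false
  item count > 6: 31 > 6 is true
  NOT first-time customer: yes → false
  order placed on a weekend: no → false
  item count > 15: 31 > 15 is true
Combine:
[1.1.1.2] true → false = false
[1.1.1] false OR false = false
[1.1] NOT false = true
[1.2.2] true OR false = true
[1.2] false AND true = false
[1.3.1.2] false OR false = false
[1.3.1] true AND false = false
[1.3] NOT false = true
[1.4.2] true OR false = true
[1.4] false → true (antecedent false ⇒ implication holds) = true
[1] true OR false OR true OR true = true
[2] exactly-one(false, true) = true
[root] true AND true = true
Overall: true → applied

Applied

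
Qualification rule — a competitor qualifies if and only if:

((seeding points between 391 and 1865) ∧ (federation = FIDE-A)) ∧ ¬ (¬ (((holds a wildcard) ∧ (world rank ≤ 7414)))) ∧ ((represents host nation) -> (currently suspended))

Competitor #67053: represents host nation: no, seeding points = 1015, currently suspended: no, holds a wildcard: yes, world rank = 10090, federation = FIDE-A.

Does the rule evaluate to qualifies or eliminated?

Eliminated

Atomic conditions:
  seeding points between 391 and 1865: 1015 in [391, 1865] is true
  federation = FIDE-A: FIDE-A == FIDE-A is true
  holds a wildcard: yes → true
  world rank ≤ 7414: 10090 ≤ 7414 is false
  represents host nation: no → false
  currently suspended: no → false
Combine:
[1] true AND true = true
[2.1.1] true AND false = false
[2.1] NOT false = true
[2] NOT true = false
[3] false → false (antecedent false ⇒ implication holds) = true
[root] true AND false AND true = false
Overall: false → eliminated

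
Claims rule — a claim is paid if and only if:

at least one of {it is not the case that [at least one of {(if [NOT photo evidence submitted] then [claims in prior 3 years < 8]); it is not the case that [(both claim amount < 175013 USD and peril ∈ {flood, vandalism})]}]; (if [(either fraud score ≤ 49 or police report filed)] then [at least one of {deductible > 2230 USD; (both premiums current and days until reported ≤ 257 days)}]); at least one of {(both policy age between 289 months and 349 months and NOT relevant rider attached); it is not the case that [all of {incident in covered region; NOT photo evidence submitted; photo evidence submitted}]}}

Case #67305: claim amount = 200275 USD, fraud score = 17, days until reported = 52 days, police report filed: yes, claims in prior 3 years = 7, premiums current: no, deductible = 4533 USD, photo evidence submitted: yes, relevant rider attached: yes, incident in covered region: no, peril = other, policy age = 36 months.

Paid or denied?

Paid

Atomic conditions:
  NOT photo evidence submitted: yes → false
  claims in prior 3 years < 8: 7 < 8 is true
  claim amount < 175013 USD: 200275 < 175013 is false
  peril ∈ {flood, vandalism}: other is not in the set → false
  fraud score ≤ 49: 17 ≤ 49 is true
  police report filed: yes → true
  deductible > 2230 USD: 4533 > 2230 is true
  premiums current: no → false
  days until reported ≤ 257 days: 52 ≤ 257 is true
  policy age between 289 months and 349 months: 36 in [289, 349] is false
  NOT relevant rider attached: yes → false
  incident in covered region: no → false
  photo evidence submitted: yes → true
Combine:
[1.1.1] false → true (antecedent false ⇒ implication holds) = true
[1.1.2.1] false AND false = false
[1.1.2] NOT false = true
[1.1] true OR true = true
[1] NOT true = false
[2.1] true OR true = true
[2.2.2] false AND true = false
[2.2] true OR false = true
[2] true → true = true
[3.1] false AND false = false
[3.2.1] false AND false AND true = false
[3.2] NOT false = true
[3] false OR true = true
[root] false OR true OR true = true
Overall: true → paid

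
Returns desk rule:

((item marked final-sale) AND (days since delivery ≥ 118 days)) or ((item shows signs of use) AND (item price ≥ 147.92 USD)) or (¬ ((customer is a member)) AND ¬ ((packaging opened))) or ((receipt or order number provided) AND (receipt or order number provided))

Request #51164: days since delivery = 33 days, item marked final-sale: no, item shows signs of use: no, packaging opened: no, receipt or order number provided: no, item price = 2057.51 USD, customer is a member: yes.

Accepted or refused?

Atomic conditions:
  item marked final-sale: no → false
  days since delivery ≥ 118 days: 33 ≥ 118 is false
  item shows signs of use: no → false
  item price ≥ 147.92 USD: 2057.51 ≥ 147.92 is true
  customer is a member: yes → true
  packaging opened: no → false
  receipt or order number provided: no → false
Combine:
[1] false AND false = false
[2] false AND true = false
[3.1] NOT true = false
[3.2] NOT false = true
[3] false AND true = false
[4] false AND false = false
[root] false OR false OR false OR false = false
Overall: false → refused

Refused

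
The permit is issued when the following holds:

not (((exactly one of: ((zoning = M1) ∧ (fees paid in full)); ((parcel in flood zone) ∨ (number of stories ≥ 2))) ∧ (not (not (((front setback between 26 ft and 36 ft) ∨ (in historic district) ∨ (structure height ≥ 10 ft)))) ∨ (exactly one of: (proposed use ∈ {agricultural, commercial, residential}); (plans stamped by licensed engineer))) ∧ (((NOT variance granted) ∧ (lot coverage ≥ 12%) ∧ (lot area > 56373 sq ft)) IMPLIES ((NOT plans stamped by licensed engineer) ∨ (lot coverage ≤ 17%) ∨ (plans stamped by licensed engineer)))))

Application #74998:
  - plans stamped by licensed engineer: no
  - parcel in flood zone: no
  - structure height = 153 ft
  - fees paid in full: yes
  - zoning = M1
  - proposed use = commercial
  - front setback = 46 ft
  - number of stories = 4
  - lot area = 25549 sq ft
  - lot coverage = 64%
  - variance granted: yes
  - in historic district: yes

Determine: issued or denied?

Issued

Atomic conditions:
  zoning = M1: M1 == M1 is true
  fees paid in full: yes → true
  parcel in flood zone: no → false
  number of stories ≥ 2: 4 ≥ 2 is true
  front setback between 26 ft and 36 ft: 46 in [26, 36] is false
  in historic district: yes → true
  structure height ≥ 10 ft: 153 ≥ 10 is true
  proposed use ∈ {agricultural, commercial, residential}: commercial is in the set → true
  plans stamped by licensed engineer: no → false
  NOT variance granted: yes → false
  lot coverage ≥ 12%: 64 ≥ 12 is true
  lot area > 56373 sq ft: 25549 > 56373 is false
  NOT plans stamped by licensed engineer: no → true
  lot coverage ≤ 17%: 64 ≤ 17 is false
Combine:
[1.1.1] true AND true = true
[1.1.2] false OR true = true
[1.1] exactly-one(true, true) = false
[1.2.1.1.1] false OR true OR true = true
[1.2.1.1] NOT true = false
[1.2.1] NOT false = true
[1.2.2] exactly-one(true, false) = true
[1.2] true OR true = true
[1.3.1] false AND true AND false = false
[1.3.2] true OR false OR false = true
[1.3] false → true (antecedent false ⇒ implication holds) = true
[1] false AND true AND true = false
[root] NOT false = true
Overall: true → issued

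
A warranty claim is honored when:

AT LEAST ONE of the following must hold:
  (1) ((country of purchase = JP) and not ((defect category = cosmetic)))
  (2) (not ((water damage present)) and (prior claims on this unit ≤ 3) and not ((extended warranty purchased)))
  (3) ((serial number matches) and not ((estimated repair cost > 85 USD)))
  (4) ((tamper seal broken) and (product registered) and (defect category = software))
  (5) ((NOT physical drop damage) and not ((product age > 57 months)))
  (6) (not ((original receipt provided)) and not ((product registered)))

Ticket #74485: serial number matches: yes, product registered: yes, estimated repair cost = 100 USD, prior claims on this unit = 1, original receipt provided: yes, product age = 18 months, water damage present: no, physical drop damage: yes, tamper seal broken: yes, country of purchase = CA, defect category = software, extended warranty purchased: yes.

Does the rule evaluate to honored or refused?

Honored

Atomic conditions:
  country of purchase = JP: CA == JP is false
  defect category = cosmetic: software == cosmetic is false
  water damage present: no → false
  prior claims on this unit ≤ 3: 1 ≤ 3 is true
  extended warranty purchased: yes → true
  serial number matches: yes → true
  estimated repair cost > 85 USD: 100 > 85 is true
  tamper seal broken: yes → true
  product registered: yes → true
  defect category = software: software == software is true
  NOT physical drop damage: yes → false
  product age > 57 months: 18 > 57 is false
  original receipt provided: yes → true
Combine:
[1.2] NOT false = true
[1] false AND true = false
[2.1] NOT false = true
[2.3] NOT true = false
[2] true AND true AND false = false
[3.2] NOT true = false
[3] true AND false = false
[4] true AND true AND true = true
[5.2] NOT false = true
[5] false AND true = false
[6.1] NOT true = false
[6.2] NOT true = false
[6] false AND false = false
[root] false OR false OR false OR true OR false OR false = true
Overall: true → honored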